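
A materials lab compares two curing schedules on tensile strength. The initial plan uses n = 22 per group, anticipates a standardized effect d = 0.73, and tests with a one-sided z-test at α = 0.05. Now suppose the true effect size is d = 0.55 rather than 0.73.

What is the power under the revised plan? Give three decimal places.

Power ≈ 0.571

With d = 0.55: δ = d·√(n/2) = 0.55 × √(22/2) = 1.8241. Critical value z_{0.05} = 1.645.
Revised power = P(Z > 1.645 − δ) = Φ(0.179) = 0.5711.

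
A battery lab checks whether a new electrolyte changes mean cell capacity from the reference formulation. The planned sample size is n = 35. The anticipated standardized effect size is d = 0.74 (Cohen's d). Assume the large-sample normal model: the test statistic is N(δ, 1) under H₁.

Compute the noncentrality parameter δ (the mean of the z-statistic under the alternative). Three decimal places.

δ ≈ 4.378

δ = d·√n = 0.74 × √35 = 4.3779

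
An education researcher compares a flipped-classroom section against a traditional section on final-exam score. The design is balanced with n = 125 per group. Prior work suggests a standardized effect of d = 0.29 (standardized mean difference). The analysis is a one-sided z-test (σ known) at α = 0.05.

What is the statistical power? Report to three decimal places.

Power ≈ 0.741

Noncentrality parameter: δ = d·√(n/2) = 0.29 × √(125/2) = 2.2927
One-sided α = 0.05 → critical value z_{0.05} = 1.645.
Power = Φ(δ − 1.645) = Φ(0.648) = 0.7414.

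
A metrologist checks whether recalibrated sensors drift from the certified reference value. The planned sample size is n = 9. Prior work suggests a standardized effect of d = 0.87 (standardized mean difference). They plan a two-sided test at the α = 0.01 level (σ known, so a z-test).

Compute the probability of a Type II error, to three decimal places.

β ≈ 0.486

Noncentrality parameter: δ = d·√n = 0.87 × √9 = 2.6100
Critical value for a two-sided test at α = 0.01: z_{α/2} = 2.576.
Power = Φ(δ − 2.576) + Φ(−δ − 2.576) = Φ(0.034) + Φ(-5.186) = 0.5136 + 0.0000 = 0.5136.
Type II error: β = 1 − power = 1 − 0.5136 = 0.4864.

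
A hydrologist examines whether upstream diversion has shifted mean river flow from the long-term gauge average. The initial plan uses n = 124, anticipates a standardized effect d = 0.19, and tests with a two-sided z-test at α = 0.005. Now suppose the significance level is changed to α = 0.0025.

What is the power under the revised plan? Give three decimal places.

δ = d·√n = 0.19 × √124 = 2.1158 (unchanged). New critical value: z_{0.0013} = 3.023.
Revised power = Φ(δ − 3.023) + Φ(−δ − 3.023) = Φ(-0.908) + Φ(-5.139) = 0.1820 + 0.0000 = 0.1820.

Power ≈ 0.182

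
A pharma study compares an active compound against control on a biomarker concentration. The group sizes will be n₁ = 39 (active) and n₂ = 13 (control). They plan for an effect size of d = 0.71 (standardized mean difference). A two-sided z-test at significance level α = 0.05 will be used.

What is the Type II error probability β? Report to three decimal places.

β ≈ 0.399

Noncentrality parameter: λ = d / √(1/n₁ + 1/n₂) = 0.71 / √(1/39 + 1/13) = 2.2170
Critical value for a two-sided test at α = 0.05: z_{α/2} = 1.960.
Power = Φ(λ − 1.960) + Φ(−λ − 1.960) = Φ(0.257) + Φ(-4.177) = 0.6014 + 0.0000 = 0.6014.
Type II error: β = 1 − power = 1 − 0.6014 = 0.3986.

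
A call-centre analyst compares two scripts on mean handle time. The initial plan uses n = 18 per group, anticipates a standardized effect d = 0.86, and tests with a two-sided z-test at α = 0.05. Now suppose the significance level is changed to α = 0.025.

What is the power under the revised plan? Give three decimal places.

Power ≈ 0.633

δ = d·√(n/2) = 0.86 × √(18/2) = 2.5800 (unchanged). New critical value: z_{0.0125} = 2.241.
Revised power = Φ(δ − 2.241) + Φ(−δ − 2.241) = Φ(0.339) + Φ(-4.821) = 0.6325 + 0.0000 = 0.6325.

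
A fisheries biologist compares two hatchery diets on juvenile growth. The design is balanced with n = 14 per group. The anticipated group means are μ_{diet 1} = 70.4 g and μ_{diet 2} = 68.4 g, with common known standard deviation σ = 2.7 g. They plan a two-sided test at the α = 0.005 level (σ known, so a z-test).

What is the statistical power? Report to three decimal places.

Power ≈ 0.198

Standardized effect: d = |μ_{diet 1} − μ_{diet 2}| / σ = |70.4 − 68.4| / 2.7 = 0.7407
Noncentrality parameter: δ = d·√(n/2) = 0.7407 × √(14/2) = 1.9598
Two-sided α = 0.005 → critical value z_{0.0025} = 2.807.
Power = Φ(δ − 2.807) + Φ(−δ − 2.807) = Φ(-0.847) + Φ(-4.767) = 0.1984 + 0.0000 = 0.1984.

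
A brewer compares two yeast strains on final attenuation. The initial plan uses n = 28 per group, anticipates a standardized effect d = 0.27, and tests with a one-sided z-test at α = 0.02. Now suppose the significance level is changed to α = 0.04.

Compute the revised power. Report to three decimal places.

Power ≈ 0.230

δ = d·√(n/2) = 0.27 × √(28/2) = 1.0102 (unchanged). New critical value: z_{0.04} = 1.751.
Revised power = Φ(δ − 1.751) = Φ(-0.740) = 0.2295.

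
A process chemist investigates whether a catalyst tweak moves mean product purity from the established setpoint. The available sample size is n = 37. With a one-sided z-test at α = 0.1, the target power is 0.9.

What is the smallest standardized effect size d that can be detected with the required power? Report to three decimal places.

d ≈ 0.421

Need Φ(δ − 1.282) = 0.9, so δ = 1.282 + 1.282 = 2.563.
δ = d·√n ⇒ d = δ/√n = 2.563/√37 = 0.4214.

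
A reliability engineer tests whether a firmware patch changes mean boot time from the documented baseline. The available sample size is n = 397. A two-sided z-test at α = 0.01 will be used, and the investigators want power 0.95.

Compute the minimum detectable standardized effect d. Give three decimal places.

d ≈ 0.212

Required noncentrality: δ = z_{0.005} + z_{0.05} = 2.576 + 1.645 = 4.221.
(Lower-tail contribution to power is negligible for δ > 0.)
δ = d·√n ⇒ d = δ/√n = 4.221/√397 = 0.2118.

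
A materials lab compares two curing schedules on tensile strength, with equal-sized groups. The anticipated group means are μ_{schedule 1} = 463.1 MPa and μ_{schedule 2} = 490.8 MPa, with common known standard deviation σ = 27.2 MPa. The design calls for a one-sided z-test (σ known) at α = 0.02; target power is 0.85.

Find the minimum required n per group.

Standardized effect: d = |μ_{schedule 1} − μ_{schedule 2}| / σ = |463.1 − 490.8| / 27.2 = 1.0184
Set Φ(δ − 2.054) = 0.85; then δ − 2.054 = Φ⁻¹(0.85) = 1.036, giving δ = 3.090.
δ = d·√(n/2) ⇒ n = 2(δ/d)² = 2 × (3.090 / 1.0184)² = 18.42.
Rounding up, n = 19 per group.

n = 19 per group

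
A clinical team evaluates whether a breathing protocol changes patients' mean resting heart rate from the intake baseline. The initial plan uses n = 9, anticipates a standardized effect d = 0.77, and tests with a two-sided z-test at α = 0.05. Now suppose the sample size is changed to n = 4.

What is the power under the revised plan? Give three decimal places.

Power ≈ 0.337

With n = 4: δ = d·√n = 0.77 × √4 = 1.5400. Critical value z_{0.025} = 1.960.
Revised power = Φ(δ − 1.960) + Φ(−δ − 1.960) = Φ(-0.420) + Φ(-3.500) = 0.3373 + 0.0002 = 0.3375.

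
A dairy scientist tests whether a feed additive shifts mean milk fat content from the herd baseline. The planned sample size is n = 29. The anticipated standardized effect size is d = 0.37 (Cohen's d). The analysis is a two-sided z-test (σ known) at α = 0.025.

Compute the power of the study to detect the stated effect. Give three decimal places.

Noncentrality parameter: δ = d·√n = 0.37 × √29 = 1.9925
Two-sided α = 0.025 → critical value z_{0.0125} = 2.241.
Power = Φ(δ − 2.241) + Φ(−δ − 2.241) = Φ(-0.249) + Φ(-4.234) = 0.4017 + 0.0000 = 0.4017.

Power ≈ 0.402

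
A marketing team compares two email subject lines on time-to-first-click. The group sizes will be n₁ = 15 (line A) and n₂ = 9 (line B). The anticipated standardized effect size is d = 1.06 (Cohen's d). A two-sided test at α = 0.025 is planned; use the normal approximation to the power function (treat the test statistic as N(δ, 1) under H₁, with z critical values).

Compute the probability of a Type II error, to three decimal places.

β ≈ 0.393

Noncentrality parameter: δ = d / √(1/n₁ + 1/n₂) = 1.06 / √(1/15 + 1/9) = 2.5140
Critical value for a two-sided test at α = 0.025: z_{α/2} = 2.241.
Power = Φ(δ − 2.241) + Φ(−δ − 2.241) = Φ(0.273) + Φ(-4.755) = 0.6074 + 0.0000 = 0.6074.
Type II error: β = 1 − power = 1 − 0.6074 = 0.3926.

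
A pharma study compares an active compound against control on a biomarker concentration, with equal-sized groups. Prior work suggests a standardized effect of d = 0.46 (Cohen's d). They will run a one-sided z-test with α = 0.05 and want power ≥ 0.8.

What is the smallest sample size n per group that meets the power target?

n = 59 per group

Set Φ(δ − 1.645) = 0.8; then δ − 1.645 = Φ⁻¹(0.8) = 0.842, giving δ = 2.486.
δ = d·√(n/2) ⇒ n = 2(δ/d)² = 2 × (2.486 / 0.46)² = 58.44.
Round up to the next whole unit.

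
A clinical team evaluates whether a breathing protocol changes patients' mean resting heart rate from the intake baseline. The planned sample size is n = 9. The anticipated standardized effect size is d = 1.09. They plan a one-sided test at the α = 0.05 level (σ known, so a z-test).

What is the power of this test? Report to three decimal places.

Noncentrality parameter: δ = d·√n = 1.09 × √9 = 3.2700
One-sided α = 0.05 → critical value z_{0.05} = 1.645.
Power = P(Z > 1.645 − δ) = Φ(1.625) = 0.9479.

Power ≈ 0.948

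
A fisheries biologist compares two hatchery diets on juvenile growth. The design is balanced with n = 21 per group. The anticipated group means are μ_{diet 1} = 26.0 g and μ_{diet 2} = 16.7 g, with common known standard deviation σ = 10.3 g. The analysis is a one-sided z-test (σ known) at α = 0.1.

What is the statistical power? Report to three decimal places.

Power ≈ 0.950

Standardized effect: d = |μ_{diet 1} − μ_{diet 2}| / σ = |26.0 − 16.7| / 10.3 = 0.9029
Noncentrality parameter: δ = d·√(n/2) = 0.9029 × √(21/2) = 2.9258
One-sided α = 0.1 → critical value z_{0.1} = 1.282.
Power = Φ(δ − 1.282) = Φ(1.644) = 0.9499.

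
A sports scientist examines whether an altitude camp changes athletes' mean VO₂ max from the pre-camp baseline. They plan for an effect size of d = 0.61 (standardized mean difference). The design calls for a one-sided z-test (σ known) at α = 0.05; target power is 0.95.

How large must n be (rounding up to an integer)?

n = 30

Set Φ(δ − 1.645) = 0.95; then δ − 1.645 = Φ⁻¹(0.95) = 1.645, giving δ = 3.290.
δ = d·√n ⇒ n = (δ/d)² = (3.290 / 0.61)² = 29.08.
Rounding up, n = 30.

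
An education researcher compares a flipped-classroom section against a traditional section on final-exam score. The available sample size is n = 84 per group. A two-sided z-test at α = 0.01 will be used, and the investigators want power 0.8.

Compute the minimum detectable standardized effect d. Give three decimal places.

d ≈ 0.527

Need Φ(δ − 2.576) = 0.8, so δ = 2.576 + 0.842 = 3.417.
(The second rejection-region term Φ(−δ − z_{α/2}) is negligible and dropped.)
δ = d·√(n/2) ⇒ d = δ/√(n/2) = 3.417/√(84/2) = 0.5273.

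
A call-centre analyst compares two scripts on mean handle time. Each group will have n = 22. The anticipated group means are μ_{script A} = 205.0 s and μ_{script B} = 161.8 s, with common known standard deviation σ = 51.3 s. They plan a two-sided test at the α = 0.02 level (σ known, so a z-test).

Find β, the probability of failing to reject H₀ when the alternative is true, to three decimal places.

β ≈ 0.320

Standardized effect: d = |μ_{script A} − μ_{script B}| / σ = |205.0 − 161.8| / 51.3 = 0.8421
Noncentrality parameter: δ = d·√(n/2) = 0.8421 × √(22/2) = 2.7929
Two-sided α = 0.02 → critical value z_{0.01} = 2.326.
Power = Φ(δ − 2.326) + Φ(−δ − 2.326) = Φ(0.467) + Φ(-5.119) = 0.6796 + 0.0000 = 0.6796.
Type II error: β = 1 − power = 1 − 0.6796 = 0.3204.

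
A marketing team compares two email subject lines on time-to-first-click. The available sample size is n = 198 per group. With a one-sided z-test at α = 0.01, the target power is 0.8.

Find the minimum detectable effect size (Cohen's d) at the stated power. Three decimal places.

Required noncentrality: δ = z_{0.01} + z_{0.20} = 2.326 + 0.842 = 3.168.
δ = d·√(n/2) ⇒ d = δ/√(n/2) = 3.168/√(198/2) = 0.3184.

d ≈ 0.318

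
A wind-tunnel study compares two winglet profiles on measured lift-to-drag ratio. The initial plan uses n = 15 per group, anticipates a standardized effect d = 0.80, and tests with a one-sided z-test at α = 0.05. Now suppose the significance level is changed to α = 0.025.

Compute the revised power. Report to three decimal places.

Power ≈ 0.591

δ = d·√(n/2) = 0.80 × √(15/2) = 2.1909 (unchanged). New critical value: z_{0.025} = 1.960.
Revised power = Φ(δ − 1.960) = Φ(0.231) = 0.5913.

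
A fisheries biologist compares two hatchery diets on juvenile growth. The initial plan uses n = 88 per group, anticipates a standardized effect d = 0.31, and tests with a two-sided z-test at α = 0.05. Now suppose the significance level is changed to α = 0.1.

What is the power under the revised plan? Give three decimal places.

δ = d·√(n/2) = 0.31 × √(88/2) = 2.0563 (unchanged). New critical value: z_{0.05} = 1.645.
Revised power = Φ(δ − 1.645) + Φ(−δ − 1.645) = Φ(0.411) + Φ(-3.701) = 0.6596 + 0.0001 = 0.6597.

Power ≈ 0.660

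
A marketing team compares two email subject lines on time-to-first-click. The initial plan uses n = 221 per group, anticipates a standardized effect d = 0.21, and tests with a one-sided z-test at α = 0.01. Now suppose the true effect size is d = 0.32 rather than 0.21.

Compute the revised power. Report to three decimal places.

Power ≈ 0.850

With d = 0.32: δ = d·√(n/2) = 0.32 × √(221/2) = 3.3638. Critical value z_{0.01} = 2.326.
Revised power = P(Z > 2.326 − δ) = Φ(1.037) = 0.8502.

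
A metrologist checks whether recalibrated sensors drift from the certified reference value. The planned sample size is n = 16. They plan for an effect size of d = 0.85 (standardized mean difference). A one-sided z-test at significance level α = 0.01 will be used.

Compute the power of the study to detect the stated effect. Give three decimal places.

Power ≈ 0.859

Noncentrality parameter: δ = d·√n = 0.85 × √16 = 3.4000
Critical value for a one-sided test at α = 0.01: z_α = 2.326.
Power = Φ(δ − 2.326) = Φ(1.074) = 0.8585.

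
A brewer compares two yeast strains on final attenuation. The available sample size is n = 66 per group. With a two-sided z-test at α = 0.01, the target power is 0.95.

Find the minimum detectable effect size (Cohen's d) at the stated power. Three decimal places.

d ≈ 0.735

Need Φ(δ − 2.576) = 0.95, so δ = 2.576 + 1.645 = 4.221.
(The second rejection-region term Φ(−δ − z_{α/2}) is negligible and dropped.)
δ = d·√(n/2) ⇒ d = δ/√(n/2) = 4.221/√(66/2) = 0.7347.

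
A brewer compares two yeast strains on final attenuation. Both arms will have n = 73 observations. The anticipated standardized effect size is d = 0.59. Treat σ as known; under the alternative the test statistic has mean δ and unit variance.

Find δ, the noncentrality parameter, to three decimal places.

δ ≈ 3.564

The noncentrality parameter scales effect size by the design's sample-size factor: δ = d·√(n/2) = 0.59 × √(73/2) = 3.5645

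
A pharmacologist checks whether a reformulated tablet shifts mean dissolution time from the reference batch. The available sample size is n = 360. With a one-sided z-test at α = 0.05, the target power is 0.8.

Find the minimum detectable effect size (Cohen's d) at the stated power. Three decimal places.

d ≈ 0.131

Required noncentrality: δ = z_{0.05} + z_{0.20} = 1.645 + 0.842 = 2.486.
δ = d·√n ⇒ d = δ/√n = 2.486/√360 = 0.1310.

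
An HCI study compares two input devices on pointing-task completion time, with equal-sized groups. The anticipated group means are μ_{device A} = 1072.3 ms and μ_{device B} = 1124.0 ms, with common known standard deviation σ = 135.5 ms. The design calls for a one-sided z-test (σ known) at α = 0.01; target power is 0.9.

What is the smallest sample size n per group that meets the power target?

n = 179 per group

Standardized effect: d = |μ_{device A} − μ_{device B}| / σ = |1072.3 − 1124.0| / 135.5 = 0.3815
Set Φ(δ − 2.326) = 0.9; then δ − 2.326 = Φ⁻¹(0.9) = 1.282, giving δ = 3.608.
δ = d·√(n/2) ⇒ n = 2(δ/d)² = 2 × (3.608 / 0.3815)² = 178.83.
Round up to the next whole unit.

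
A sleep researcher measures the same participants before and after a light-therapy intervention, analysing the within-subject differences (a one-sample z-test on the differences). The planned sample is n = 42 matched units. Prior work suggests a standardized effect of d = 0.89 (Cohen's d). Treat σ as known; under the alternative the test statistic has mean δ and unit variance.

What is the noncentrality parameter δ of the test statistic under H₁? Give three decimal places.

δ ≈ 5.768

The noncentrality parameter scales effect size by the design's sample-size factor: δ = d·√n = 0.89 × √42 = 5.7679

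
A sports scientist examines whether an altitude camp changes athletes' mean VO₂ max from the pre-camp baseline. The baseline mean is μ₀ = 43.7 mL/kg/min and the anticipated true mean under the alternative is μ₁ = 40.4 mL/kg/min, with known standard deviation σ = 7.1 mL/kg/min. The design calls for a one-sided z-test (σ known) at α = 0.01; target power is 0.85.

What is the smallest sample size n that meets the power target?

n = 53

Standardized effect: d = |μ₁ − μ₀| / σ = |40.4 − 43.7| / 7.1 = 0.4648
For power 0.85 need Φ(δ − z_{0.01}) = 0.85, so δ = z_{0.01} + z_{0.15} = 2.326 + 1.036 = 3.363.
δ = d·√n ⇒ n = (δ/d)² = (3.363 / 0.4648)² = 52.35.
Round up to the next whole unit.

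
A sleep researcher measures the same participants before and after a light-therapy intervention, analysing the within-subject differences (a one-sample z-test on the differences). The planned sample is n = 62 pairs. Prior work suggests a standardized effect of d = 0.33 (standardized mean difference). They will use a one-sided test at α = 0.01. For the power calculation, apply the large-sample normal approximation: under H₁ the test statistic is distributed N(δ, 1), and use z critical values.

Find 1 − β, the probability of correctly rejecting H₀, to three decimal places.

Power ≈ 0.607

Noncentrality parameter: λ = d·√n = 0.33 × √62 = 2.5984
Critical value for a one-sided test at α = 0.01: z_α = 2.326.
Power = P(Z > 2.326 − λ) = Φ(0.272) = 0.6072.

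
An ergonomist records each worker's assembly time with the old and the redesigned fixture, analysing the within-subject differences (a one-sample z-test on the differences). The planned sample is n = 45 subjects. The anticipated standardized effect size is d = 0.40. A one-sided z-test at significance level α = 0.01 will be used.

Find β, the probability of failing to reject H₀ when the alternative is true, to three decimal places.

β ≈ 0.361

Noncentrality parameter: δ = d·√n = 0.40 × √45 = 2.6833
Critical value for a one-sided test at α = 0.01: z_α = 2.326.
Power = P(Z > 2.326 − δ) = Φ(0.357) = 0.6394.
Type II error: β = 1 − power = 1 − 0.6394 = 0.3606.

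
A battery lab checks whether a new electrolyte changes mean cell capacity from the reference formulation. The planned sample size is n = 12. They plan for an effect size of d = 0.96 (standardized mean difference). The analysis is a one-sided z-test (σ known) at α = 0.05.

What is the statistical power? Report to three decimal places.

Power ≈ 0.954

Noncentrality parameter: δ = d·√n = 0.96 × √12 = 3.3255
One-sided α = 0.05 → critical value z_{0.05} = 1.645.
Power = P(Z > 1.645 − δ) = Φ(1.681) = 0.9536.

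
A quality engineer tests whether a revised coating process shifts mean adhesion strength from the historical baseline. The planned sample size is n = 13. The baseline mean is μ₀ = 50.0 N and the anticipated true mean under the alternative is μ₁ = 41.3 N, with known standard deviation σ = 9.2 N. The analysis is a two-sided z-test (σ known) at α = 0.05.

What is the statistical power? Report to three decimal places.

Power ≈ 0.926

Standardized effect: d = |μ₁ − μ₀| / σ = |41.3 − 50.0| / 9.2 = 0.9457
Noncentrality parameter: δ = d·√n = 0.9457 × √13 = 3.4096
Two-sided α = 0.05 → critical value z_{0.025} = 1.960.
Power = Φ(δ − 1.960) + Φ(−δ − 1.960) = Φ(1.450) + Φ(-5.370) = 0.9264 + 0.0000 = 0.9264.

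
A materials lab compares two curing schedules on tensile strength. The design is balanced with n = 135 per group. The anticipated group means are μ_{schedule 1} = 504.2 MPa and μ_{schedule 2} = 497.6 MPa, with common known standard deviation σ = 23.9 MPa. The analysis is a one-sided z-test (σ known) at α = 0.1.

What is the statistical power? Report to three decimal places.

Standardized effect: d = |μ_{schedule 1} − μ_{schedule 2}| / σ = |504.2 − 497.6| / 23.9 = 0.2762
Noncentrality parameter: δ = d·√(n/2) = 0.2762 × √(135/2) = 2.2688
Critical value for a one-sided test at α = 0.1: z_α = 1.282.
Power = P(Z > 1.282 − δ) = Φ(0.987) = 0.8382.

Power ≈ 0.838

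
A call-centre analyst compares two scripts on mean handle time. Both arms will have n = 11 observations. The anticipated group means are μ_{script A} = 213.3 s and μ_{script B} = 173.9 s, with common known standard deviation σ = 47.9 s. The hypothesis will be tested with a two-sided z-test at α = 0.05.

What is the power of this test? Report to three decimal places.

Power ≈ 0.488

Standardized effect: d = |μ_{script A} − μ_{script B}| / σ = |213.3 − 173.9| / 47.9 = 0.8225
Noncentrality parameter: λ = d·√(n/2) = 0.8225 × √(11/2) = 1.9290
Critical value for a two-sided test at α = 0.05: z_{α/2} = 1.960.
Power = Φ(λ − 1.960) + Φ(−λ − 1.960) = Φ(-0.031) + Φ(-3.889) = 0.4877 + 0.0001 = 0.4877.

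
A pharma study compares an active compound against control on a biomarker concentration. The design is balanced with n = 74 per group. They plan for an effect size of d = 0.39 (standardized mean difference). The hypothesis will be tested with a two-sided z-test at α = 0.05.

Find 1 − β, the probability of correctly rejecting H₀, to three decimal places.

Power ≈ 0.660

Noncentrality parameter: δ = d·√(n/2) = 0.39 × √(74/2) = 2.3723
Critical value for a two-sided test at α = 0.05: z_{α/2} = 1.960.
Power = Φ(δ − 1.960) + Φ(−δ − 1.960) = Φ(0.412) + Φ(-4.332) = 0.6599 + 0.0000 = 0.6600.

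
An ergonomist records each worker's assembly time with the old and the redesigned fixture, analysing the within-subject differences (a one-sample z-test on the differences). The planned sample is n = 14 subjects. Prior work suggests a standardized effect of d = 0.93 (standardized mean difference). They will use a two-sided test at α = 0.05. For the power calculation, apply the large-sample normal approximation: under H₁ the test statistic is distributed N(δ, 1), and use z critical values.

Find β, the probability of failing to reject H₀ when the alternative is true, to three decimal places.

β ≈ 0.064

Noncentrality parameter: δ = d·√n = 0.93 × √14 = 3.4797
Two-sided α = 0.05 → critical value z_{0.025} = 1.960.
Power = Φ(δ − 1.960) + Φ(−δ − 1.960) = Φ(1.520) + Φ(-5.440) = 0.9357 + 0.0000 = 0.9357.
Type II error: β = 1 − power = 1 − 0.9357 = 0.0643.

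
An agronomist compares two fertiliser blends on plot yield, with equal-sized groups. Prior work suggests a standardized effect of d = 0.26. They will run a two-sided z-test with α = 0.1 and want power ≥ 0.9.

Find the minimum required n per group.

Set Φ(δ − 1.645) = 0.9; then δ − 1.645 = Φ⁻¹(0.9) = 1.282, giving δ = 2.926.
(Ignoring the negligible lower-tail rejection probability gives the usual closed-form inversion.)
δ = d·√(n/2) ⇒ n = 2(δ/d)² = 2 × (2.926 / 0.26)² = 253.37.
Rounding up, n = 254 per group.

n = 254 per group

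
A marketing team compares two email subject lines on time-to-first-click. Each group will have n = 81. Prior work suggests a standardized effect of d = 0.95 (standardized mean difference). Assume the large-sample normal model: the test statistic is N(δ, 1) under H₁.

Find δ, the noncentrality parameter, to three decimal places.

δ ≈ 6.046

δ = d·√(n/2) = 0.95 × √(81/2) = 6.0458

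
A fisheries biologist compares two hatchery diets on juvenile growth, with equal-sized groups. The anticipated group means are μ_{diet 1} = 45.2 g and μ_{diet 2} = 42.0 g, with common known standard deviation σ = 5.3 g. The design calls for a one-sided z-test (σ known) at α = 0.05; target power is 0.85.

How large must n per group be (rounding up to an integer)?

Standardized effect: d = |μ_{diet 1} − μ_{diet 2}| / σ = |45.2 − 42.0| / 5.3 = 0.6038
Set Φ(δ − 1.645) = 0.85; then δ − 1.645 = Φ⁻¹(0.85) = 1.036, giving δ = 2.681.
δ = d·√(n/2) ⇒ n = 2(δ/d)² = 2 × (2.681 / 0.6038)² = 39.44.
Rounding up, n = 40 per group.

n = 40 per group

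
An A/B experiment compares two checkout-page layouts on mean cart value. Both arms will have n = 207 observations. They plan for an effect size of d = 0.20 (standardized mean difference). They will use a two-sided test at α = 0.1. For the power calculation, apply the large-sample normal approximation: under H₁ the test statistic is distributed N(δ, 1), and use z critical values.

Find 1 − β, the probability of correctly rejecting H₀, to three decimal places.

Noncentrality parameter: δ = d·√(n/2) = 0.20 × √(207/2) = 2.0347
Two-sided α = 0.1 → critical value z_{0.05} = 1.645.
Power = Φ(δ − 1.645) + Φ(−δ − 1.645) = Φ(0.390) + Φ(-3.680) = 0.6517 + 0.0001 = 0.6518.

Power ≈ 0.652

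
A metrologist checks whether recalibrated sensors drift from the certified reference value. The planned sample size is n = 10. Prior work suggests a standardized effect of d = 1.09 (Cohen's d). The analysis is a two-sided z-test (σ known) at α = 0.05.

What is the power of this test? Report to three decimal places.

Noncentrality parameter: δ = d·√n = 1.09 × √10 = 3.4469
Critical value for a two-sided test at α = 0.05: z_{α/2} = 1.960.
Power = Φ(δ − 1.960) + Φ(−δ − 1.960) = Φ(1.487) + Φ(-5.407) = 0.9315 + 0.0000 = 0.9315.

Power ≈ 0.931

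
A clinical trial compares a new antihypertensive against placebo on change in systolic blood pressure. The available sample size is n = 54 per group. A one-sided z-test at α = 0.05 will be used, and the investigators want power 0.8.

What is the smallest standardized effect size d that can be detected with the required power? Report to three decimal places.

Need Φ(δ − 1.645) = 0.8, so δ = 1.645 + 0.842 = 2.486.
δ = d·√(n/2) ⇒ d = δ/√(n/2) = 2.486/√(54/2) = 0.4785.

d ≈ 0.479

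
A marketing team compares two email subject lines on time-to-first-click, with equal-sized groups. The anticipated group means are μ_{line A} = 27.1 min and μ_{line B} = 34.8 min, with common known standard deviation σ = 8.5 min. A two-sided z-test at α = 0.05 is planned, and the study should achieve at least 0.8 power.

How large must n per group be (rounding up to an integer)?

Standardized effect: d = |μ_{line A} − μ_{line B}| / σ = |27.1 − 34.8| / 8.5 = 0.9059
Set Φ(δ − 1.960) = 0.8; then δ − 1.960 = Φ⁻¹(0.8) = 0.842, giving δ = 2.802.
(Ignoring the negligible lower-tail rejection probability gives the usual closed-form inversion.)
δ = d·√(n/2) ⇒ n = 2(δ/d)² = 2 × (2.802 / 0.9059)² = 19.13.
Round up to the next whole unit.

n = 20 per group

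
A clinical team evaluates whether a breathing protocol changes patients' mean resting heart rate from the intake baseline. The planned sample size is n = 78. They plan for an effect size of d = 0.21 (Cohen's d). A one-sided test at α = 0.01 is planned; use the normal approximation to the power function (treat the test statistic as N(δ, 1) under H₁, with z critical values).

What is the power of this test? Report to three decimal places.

Noncentrality parameter: δ = d·√n = 0.21 × √78 = 1.8547
Critical value for a one-sided test at α = 0.01: z_α = 2.326.
Power = Φ(δ − 2.326) = Φ(-0.472) = 0.3186.

Power ≈ 0.319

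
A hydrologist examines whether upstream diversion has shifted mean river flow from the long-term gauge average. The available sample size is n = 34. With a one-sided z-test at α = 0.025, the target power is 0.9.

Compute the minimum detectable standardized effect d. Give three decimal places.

d ≈ 0.556

Need Φ(δ − 1.960) = 0.9, so δ = 1.960 + 1.282 = 3.242.
δ = d·√n ⇒ d = δ/√n = 3.242/√34 = 0.5559.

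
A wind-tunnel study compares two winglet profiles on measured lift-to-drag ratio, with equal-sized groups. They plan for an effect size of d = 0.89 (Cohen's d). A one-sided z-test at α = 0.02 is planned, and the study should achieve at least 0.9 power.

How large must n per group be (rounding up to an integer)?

n = 29 per group

For power 0.9 need Φ(δ − z_{0.02}) = 0.9, so δ = z_{0.02} + z_{0.10} = 2.054 + 1.282 = 3.335.
δ = d·√(n/2) ⇒ n = 2(δ/d)² = 2 × (3.335 / 0.89)² = 28.09.
Rounding up, n = 29 per group.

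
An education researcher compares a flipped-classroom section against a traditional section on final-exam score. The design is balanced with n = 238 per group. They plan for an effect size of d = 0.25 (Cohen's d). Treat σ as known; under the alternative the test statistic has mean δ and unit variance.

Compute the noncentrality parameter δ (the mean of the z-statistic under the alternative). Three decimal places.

δ ≈ 2.727

δ = d·√(n/2) = 0.25 × √(238/2) = 2.7272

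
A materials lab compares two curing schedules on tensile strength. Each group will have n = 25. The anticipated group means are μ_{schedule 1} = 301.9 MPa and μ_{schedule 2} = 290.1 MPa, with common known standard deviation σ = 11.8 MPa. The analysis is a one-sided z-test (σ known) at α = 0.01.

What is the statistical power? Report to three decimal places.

Power ≈ 0.887

Standardized effect: d = |μ_{schedule 1} − μ_{schedule 2}| / σ = |301.9 − 290.1| / 11.8 = 1.0000
Noncentrality parameter: δ = d·√(n/2) = 1.0000 × √(25/2) = 3.5355
Critical value for a one-sided test at α = 0.01: z_α = 2.326.
Power = P(Z > 2.326 − δ) = Φ(1.209) = 0.8867.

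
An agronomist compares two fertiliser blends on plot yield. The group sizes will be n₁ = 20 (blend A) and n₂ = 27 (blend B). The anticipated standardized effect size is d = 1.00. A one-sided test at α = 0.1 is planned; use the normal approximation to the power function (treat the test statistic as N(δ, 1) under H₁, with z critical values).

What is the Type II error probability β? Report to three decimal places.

β ≈ 0.018

Noncentrality parameter: δ = d / √(1/n₁ + 1/n₂) = 1.00 / √(1/20 + 1/27) = 3.3896
One-sided α = 0.1 → critical value z_{0.1} = 1.282.
Power = P(Z > 1.282 − δ) = Φ(2.108) = 0.9825.
Type II error: β = 1 − power = 1 − 0.9825 = 0.0175.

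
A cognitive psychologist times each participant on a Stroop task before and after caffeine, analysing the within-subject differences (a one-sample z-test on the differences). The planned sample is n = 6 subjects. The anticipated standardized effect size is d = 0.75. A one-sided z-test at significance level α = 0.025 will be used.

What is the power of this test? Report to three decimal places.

Noncentrality parameter: δ = d·√n = 0.75 × √6 = 1.8371
Critical value for a one-sided test at α = 0.025: z_α = 1.960.
Power = P(Z > 1.960 − δ) = Φ(-0.123) = 0.4511.

Power ≈ 0.451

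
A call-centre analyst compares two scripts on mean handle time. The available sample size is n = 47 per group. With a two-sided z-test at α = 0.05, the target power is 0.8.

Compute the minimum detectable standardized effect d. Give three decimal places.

d ≈ 0.578

Need Φ(δ − 1.960) = 0.8, so δ = 1.960 + 0.842 = 2.802.
(The second rejection-region term Φ(−δ − z_{α/2}) is negligible and dropped.)
δ = d·√(n/2) ⇒ d = δ/√(n/2) = 2.802/√(47/2) = 0.5779.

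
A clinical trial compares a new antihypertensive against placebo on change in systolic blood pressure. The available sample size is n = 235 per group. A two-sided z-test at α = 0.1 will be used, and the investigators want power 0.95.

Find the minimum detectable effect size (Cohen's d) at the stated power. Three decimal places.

d ≈ 0.303

Need Φ(δ − 1.645) = 0.95, so δ = 1.645 + 1.645 = 3.290.
(The second rejection-region term Φ(−δ − z_{α/2}) is negligible and dropped.)
δ = d·√(n/2) ⇒ d = δ/√(n/2) = 3.290/√(235/2) = 0.3035.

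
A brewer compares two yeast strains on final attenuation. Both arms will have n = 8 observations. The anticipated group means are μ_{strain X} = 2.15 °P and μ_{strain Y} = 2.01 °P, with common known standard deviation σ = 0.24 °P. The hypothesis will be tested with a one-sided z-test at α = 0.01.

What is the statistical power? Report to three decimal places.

Power ≈ 0.123

Standardized effect: d = |μ_{strain X} − μ_{strain Y}| / σ = |2.15 − 2.01| / 0.24 = 0.5833
Noncentrality parameter: δ = d·√(n/2) = 0.5833 × √(8/2) = 1.1667
One-sided α = 0.01 → critical value z_{0.01} = 2.326.
Power = P(Z > 2.326 − δ) = Φ(-1.160) = 0.1231.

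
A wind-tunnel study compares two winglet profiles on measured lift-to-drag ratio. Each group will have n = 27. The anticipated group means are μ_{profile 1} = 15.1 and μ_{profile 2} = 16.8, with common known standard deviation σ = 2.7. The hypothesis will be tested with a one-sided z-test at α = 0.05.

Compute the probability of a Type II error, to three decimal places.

β ≈ 0.252

Standardized effect: d = |μ_{profile 1} − μ_{profile 2}| / σ = |15.1 − 16.8| / 2.7 = 0.6296
Noncentrality parameter: δ = d·√(n/2) = 0.6296 × √(27/2) = 2.3134
One-sided α = 0.05 → critical value z_{0.05} = 1.645.
Power = Φ(δ − 1.645) = Φ(0.669) = 0.7481.
Type II error: β = 1 − power = 1 − 0.7481 = 0.2519.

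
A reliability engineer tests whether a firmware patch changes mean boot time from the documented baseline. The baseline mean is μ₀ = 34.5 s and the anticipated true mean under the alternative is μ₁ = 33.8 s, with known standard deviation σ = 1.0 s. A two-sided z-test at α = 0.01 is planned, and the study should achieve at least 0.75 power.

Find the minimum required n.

n = 22

Standardized effect: d = |μ₁ − μ₀| / σ = |33.8 − 34.5| / 1.0 = 0.7000
For power 0.75 need Φ(δ − z_{0.005}) = 0.75, so δ = z_{0.005} + z_{0.25} = 2.576 + 0.674 = 3.250.
(The Φ(−δ − z_{α/2}) term is vanishingly small for δ > 0 and is dropped in the standard sample-size formula.)
δ = d·√n ⇒ n = (δ/d)² = (3.250 / 0.7000)² = 21.56.
Round up to the next whole unit.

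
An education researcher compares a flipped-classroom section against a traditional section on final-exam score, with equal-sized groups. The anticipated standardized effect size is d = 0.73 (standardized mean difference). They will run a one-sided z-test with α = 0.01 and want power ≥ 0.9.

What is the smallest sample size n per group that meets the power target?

For power 0.9 need Φ(δ − z_{0.01}) = 0.9, so δ = z_{0.01} + z_{0.10} = 2.326 + 1.282 = 3.608.
δ = d·√(n/2) ⇒ n = 2(δ/d)² = 2 × (3.608 / 0.73)² = 48.85.
Rounding up, n = 49 per group.

n = 49 per group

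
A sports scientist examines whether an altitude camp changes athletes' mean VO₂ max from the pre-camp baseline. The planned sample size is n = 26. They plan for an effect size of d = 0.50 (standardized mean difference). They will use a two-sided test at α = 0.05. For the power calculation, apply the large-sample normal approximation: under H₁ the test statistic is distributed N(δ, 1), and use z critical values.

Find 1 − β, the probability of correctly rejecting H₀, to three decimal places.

Noncentrality parameter: λ = d·√n = 0.50 × √26 = 2.5495
Critical value for a two-sided test at α = 0.05: z_{α/2} = 1.960.
Power = Φ(λ − 1.960) + Φ(−λ − 1.960) = Φ(0.590) + Φ(-4.509) = 0.7223 + 0.0000 = 0.7223.

Power ≈ 0.722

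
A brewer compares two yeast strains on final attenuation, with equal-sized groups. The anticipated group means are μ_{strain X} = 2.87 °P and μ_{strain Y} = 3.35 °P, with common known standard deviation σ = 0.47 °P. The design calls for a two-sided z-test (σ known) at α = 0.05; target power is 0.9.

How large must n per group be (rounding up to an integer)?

Standardized effect: d = |μ_{strain X} − μ_{strain Y}| / σ = |2.87 − 3.35| / 0.47 = 1.0213
Set Φ(δ − 1.960) = 0.9; then δ − 1.960 = Φ⁻¹(0.9) = 1.282, giving δ = 3.242.
(The Φ(−δ − z_{α/2}) term is vanishingly small for δ > 0 and is dropped in the standard sample-size formula.)
δ = d·√(n/2) ⇒ n = 2(δ/d)² = 2 × (3.242 / 1.0213)² = 20.15.
Rounding up, n = 21 per group.

n = 21 per group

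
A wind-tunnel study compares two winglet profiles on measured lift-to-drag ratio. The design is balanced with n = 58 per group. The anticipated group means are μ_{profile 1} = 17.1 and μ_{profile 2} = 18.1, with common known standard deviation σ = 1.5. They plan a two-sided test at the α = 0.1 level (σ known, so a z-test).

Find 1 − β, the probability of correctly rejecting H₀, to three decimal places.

Standardized effect: d = |μ_{profile 1} − μ_{profile 2}| / σ = |17.1 − 18.1| / 1.5 = 0.6667
Noncentrality parameter: δ = d·√(n/2) = 0.6667 × √(58/2) = 3.5901
Two-sided α = 0.1 → critical value z_{0.05} = 1.645.
Power = Φ(δ − 1.645) + Φ(−δ − 1.645) = Φ(1.945) + Φ(-5.235) = 0.9741 + 0.0000 = 0.9741.

Power ≈ 0.974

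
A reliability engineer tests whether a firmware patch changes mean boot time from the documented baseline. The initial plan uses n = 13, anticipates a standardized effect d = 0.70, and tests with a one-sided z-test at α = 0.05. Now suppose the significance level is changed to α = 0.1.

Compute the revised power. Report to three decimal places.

δ = d·√n = 0.70 × √13 = 2.5239 (unchanged). New critical value: z_{0.1} = 1.282.
Revised power = Φ(δ − 1.282) = Φ(1.242) = 0.8929.

Power ≈ 0.893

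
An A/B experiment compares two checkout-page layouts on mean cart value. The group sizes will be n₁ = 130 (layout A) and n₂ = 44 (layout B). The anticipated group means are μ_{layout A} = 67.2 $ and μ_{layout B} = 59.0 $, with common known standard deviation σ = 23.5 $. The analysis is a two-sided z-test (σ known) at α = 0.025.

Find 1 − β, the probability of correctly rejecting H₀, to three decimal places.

Standardized effect: d = |μ_{layout A} − μ_{layout B}| / σ = |67.2 − 59.0| / 23.5 = 0.3489
Noncentrality parameter: δ = d / √(1/n₁ + 1/n₂) = 0.3489 / √(1/130 + 1/44) = 2.0006
Critical value for a two-sided test at α = 0.025: z_{α/2} = 2.241.
Power = Φ(δ − 2.241) + Φ(−δ − 2.241) = Φ(-0.241) + Φ(-4.242) = 0.4049 + 0.0000 = 0.4049.

Power ≈ 0.405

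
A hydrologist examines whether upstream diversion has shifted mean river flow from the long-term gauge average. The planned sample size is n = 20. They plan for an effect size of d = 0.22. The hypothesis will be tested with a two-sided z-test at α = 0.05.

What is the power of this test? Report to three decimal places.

Noncentrality parameter: δ = d·√n = 0.22 × √20 = 0.9839
Two-sided α = 0.05 → critical value z_{0.025} = 1.960.
Power = Φ(δ − 1.960) + Φ(−δ − 1.960) = Φ(-0.976) + Φ(-2.944) = 0.1645 + 0.0016 = 0.1661.

Power ≈ 0.166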